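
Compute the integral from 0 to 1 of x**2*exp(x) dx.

Integrate by parts twice (u = x^2, dv = exp(x) dx).
An antiderivative is F(x) = (x**2 - 2*x + 2)*exp(x).
Then F(1) - F(0) = (E) - (2) = -2 + E.

-2 + E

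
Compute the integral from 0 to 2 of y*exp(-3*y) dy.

(-7 + exp(6))*exp(-6)/9

Integrate by parts once (u = y, dv = exp(-3*y) dy).
An antiderivative is F(y) = (-3*y - 1)*exp(-3*y)/9.
Then F(2) - F(0) = (-7*exp(-6)/9) - (-1/9) = (-7 + exp(6))*exp(-6)/9.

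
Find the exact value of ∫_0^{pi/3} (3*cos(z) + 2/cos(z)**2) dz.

An antiderivative is F(z) = 3*sin(z) + 2*tan(z).
Then F(pi/3) - F(0) = (7*sqrt(3)/2) - (0) = 7*sqrt(3)/2.

7*sqrt(3)/2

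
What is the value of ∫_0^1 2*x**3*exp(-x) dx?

12 - 32*exp(-1)

Integrate by parts 3 times (u = x^3, dv = 2*exp(-x) dx).
An antiderivative is F(x) = (-2*x**3 - 6*x**2 - 12*x - 12)*exp(-x).
Then F(1) - F(0) = (-32*exp(-1)) - (-12) = 12 - 32*exp(-1).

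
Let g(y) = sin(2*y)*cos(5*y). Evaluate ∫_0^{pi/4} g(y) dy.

Use the identity sin(2*y)cos(5*y) = [sin(7*y) + sin(-3*y)]/2.
An antiderivative is F(y) = cos(3*y)/6 - cos(7*y)/14.
Then F(pi/4) - F(0) = (-5*sqrt(2)/42) - (2/21) = -5*sqrt(2)/42 - 2/21.

-5*sqrt(2)/42 - 2/21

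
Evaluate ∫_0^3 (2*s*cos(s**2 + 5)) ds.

Let u = s**2 + 5, so du = 2*s ds. When s = 0, u = 5; when s = 3, u = 14.
The integral becomes ∫ cos(u) du from 5 to 14, with antiderivative sin(u).
Back in s: F(s) = sin(s**2 + 5).
Then F(3) - F(0) = (sin(14)) - (sin(5)) = -sin(5) + sin(14).

-sin(5) + sin(14)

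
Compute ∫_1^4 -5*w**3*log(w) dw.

Integrate by parts once (u = ln w, dv = -5*w**3 dw).
An antiderivative is F(w) = -5*w**4*(4*log(w) - 1)/16.
Then F(4) - F(1) = (80 - 640*log(2)) - (5/16) = 1275/16 - 640*log(2).

1275/16 - 640*log(2)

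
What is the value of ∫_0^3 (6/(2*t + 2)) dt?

Let u = 2*t + 2, so du = 2 dt. When t = 0, u = 2; when t = 3, u = 8.
The integral becomes 3·∫ 1/u du from 2 to 8, with antiderivative 3*log(u).
Back in t: F(t) = 3*log(2*t + 2).
Then F(3) - F(0) = (9*log(2)) - (log(8)) = log(64).

log(64)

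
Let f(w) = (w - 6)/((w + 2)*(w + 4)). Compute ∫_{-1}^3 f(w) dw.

-4*log(5) - 5*log(3) + 5*log(7)

Factor the denominator: w**2 + 6*w + 8 = (w + 4)(w + 2).
Partial fractions: (w - 6)/((w + 2)*(w + 4)) = 5/(w + 4) - 4/(w + 2).
An antiderivative is F(w) = -4*log(w + 2) + 5*log(w + 4).
Then F(3) - F(-1) = (-4*log(5) + 5*log(7)) - (5*log(3)) = -4*log(5) - 5*log(3) + 5*log(7).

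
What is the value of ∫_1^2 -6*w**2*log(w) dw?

Integrate by parts once (u = ln w, dv = -6*w**2 dw).
An antiderivative is F(w) = -2*w**3*(3*log(w) - 1)/3.
Then F(2) - F(1) = (16/3 - 16*log(2)) - (2/3) = 14/3 - 16*log(2).

14/3 - 16*log(2)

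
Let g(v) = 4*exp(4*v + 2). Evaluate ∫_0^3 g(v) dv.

-exp(2) + exp(14)

Let u = 4*v + 2, so du = 4 dv. When v = 0, u = 2; when v = 3, u = 14.
The integral becomes ∫ exp(u) du from 2 to 14, with antiderivative exp(u).
Back in v: F(v) = exp(4*v + 2).
Then F(3) - F(0) = (exp(14)) - (exp(2)) = -exp(2) + exp(14).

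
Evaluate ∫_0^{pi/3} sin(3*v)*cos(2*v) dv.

3/10

Use the identity sin(3*v)cos(2*v) = [sin(5*v) + sin(v)]/2.
An antiderivative is F(v) = -cos(v)/2 - cos(5*v)/10.
Then F(pi/3) - F(0) = (-3/10) - (-3/5) = 3/10.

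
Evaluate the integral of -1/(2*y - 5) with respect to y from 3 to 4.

An antiderivative is F(y) = -log(2*y - 5)/2.
Then F(4) - F(3) = (-log(3)/2) - (0) = -log(3)/2.

-log(3)/2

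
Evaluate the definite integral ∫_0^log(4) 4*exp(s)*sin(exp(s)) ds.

Let u = exp(s), so du = exp(s) ds. When s = 0, u = 1; when s = log(4), u = 4.
The integral becomes 4·∫ sin(u) du from 1 to 4, with antiderivative -4*cos(u).
Back in s: F(s) = -4*cos(exp(s)).
Then F(log(4)) - F(0) = (-4*cos(4)) - (-4*cos(1)) = 4*cos(1) - 4*cos(4).

4*cos(1) - 4*cos(4)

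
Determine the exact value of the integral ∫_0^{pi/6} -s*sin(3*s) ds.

Integrate by parts once (u = s, dv = -sin(3*s) ds).
An antiderivative is F(s) = s*cos(3*s)/3 - sin(3*s)/9.
Then F(pi/6) - F(0) = (-1/9) - (0) = -1/9.

-1/9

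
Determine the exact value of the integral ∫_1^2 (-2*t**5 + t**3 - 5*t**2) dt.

-347/12

By the power rule, an antiderivative is F(t) = -t**6/3 + t**4/4 - 5*t**3/3.
Then F(2) - F(1) = (-92/3) - (-7/4) = -347/12.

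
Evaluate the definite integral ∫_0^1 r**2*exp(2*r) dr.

-1/4 + exp(2)/4

Integrate by parts twice (u = r^2, dv = exp(2*r) dr).
An antiderivative is F(r) = (2*r**2 - 2*r + 1)*exp(2*r)/4.
Then F(1) - F(0) = (exp(2)/4) - (1/4) = -1/4 + exp(2)/4.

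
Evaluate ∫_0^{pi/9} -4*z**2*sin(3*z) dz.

-4*sqrt(3)*pi/81 + 2*pi**2/243 + 4/27

Integrate by parts twice (u = z^2, dv = -4*sin(3*z) dz).
An antiderivative is F(z) = 4*z**2*cos(3*z)/3 - 8*z*sin(3*z)/9 - 8*cos(3*z)/27.
Then F(pi/9) - F(0) = (-4*sqrt(3)*pi/81 - 4/27 + 2*pi**2/243) - (-8/27) = -4*sqrt(3)*pi/81 + 2*pi**2/243 + 4/27.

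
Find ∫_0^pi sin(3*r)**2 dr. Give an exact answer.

Use the identity sin^2(3*r) = (1 - cos(6*r))/2.
An antiderivative is F(r) = r/2 - sin(6*r)/12.
Then F(pi) - F(0) = (pi/2) - (0) = pi/2.

pi/2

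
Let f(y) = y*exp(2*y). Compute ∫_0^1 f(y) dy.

Integrate by parts once (u = y, dv = exp(2*y) dy).
An antiderivative is F(y) = (2*y - 1)*exp(2*y)/4.
Then F(1) - F(0) = (exp(2)/4) - (-1/4) = 1/4 + exp(2)/4.

1/4 + exp(2)/4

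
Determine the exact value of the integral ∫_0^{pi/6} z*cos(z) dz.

-1 + pi/12 + sqrt(3)/2

Integrate by parts once (u = z, dv = cos(z) dz).
An antiderivative is F(z) = z*sin(z) + cos(z).
Then F(pi/6) - F(0) = (pi/12 + sqrt(3)/2) - (1) = -1 + pi/12 + sqrt(3)/2.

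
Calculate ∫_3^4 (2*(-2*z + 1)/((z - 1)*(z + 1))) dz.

-3*log(5) - log(3) + 7*log(2)

Factor the denominator: z**2 - 1 = (z + 1)(z - 1).
Partial fractions: 2*(-2*z + 1)/((z - 1)*(z + 1)) = -3/(z + 1) - 1/(z - 1).
An antiderivative is F(z) = -log(z - 1) - 3*log(z + 1).
Then F(4) - F(3) = (-3*log(5) - log(3)) - (-7*log(2)) = -3*log(5) - log(3) + 7*log(2).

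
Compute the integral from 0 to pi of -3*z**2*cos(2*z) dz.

Integrate by parts twice (u = z^2, dv = -3*cos(2*z) dz).
An antiderivative is F(z) = -3*z**2*sin(2*z)/2 - 3*z*cos(2*z)/2 + 3*sin(2*z)/4.
Then F(pi) - F(0) = (-3*pi/2) - (0) = -3*pi/2.

-3*pi/2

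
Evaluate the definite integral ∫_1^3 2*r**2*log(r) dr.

-52/9 + 18*log(3)

Integrate by parts once (u = ln r, dv = 2*r**2 dr).
An antiderivative is F(r) = 2*r**3*(3*log(r) - 1)/9.
Then F(3) - F(1) = (-6 + 18*log(3)) - (-2/9) = -52/9 + 18*log(3).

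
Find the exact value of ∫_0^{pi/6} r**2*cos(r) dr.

Integrate by parts twice (u = r^2, dv = cos(r) dr).
An antiderivative is F(r) = r**2*sin(r) + 2*r*cos(r) - 2*sin(r).
Then F(pi/6) - F(0) = (-1 + pi**2/72 + sqrt(3)*pi/6) - (0) = -1 + pi**2/72 + sqrt(3)*pi/6.

-1 + pi**2/72 + sqrt(3)*pi/6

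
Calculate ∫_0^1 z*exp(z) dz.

Integrate by parts once (u = z, dv = exp(z) dz).
An antiderivative is F(z) = (z - 1)*exp(z).
Then F(1) - F(0) = (0) - (-1) = 1.

1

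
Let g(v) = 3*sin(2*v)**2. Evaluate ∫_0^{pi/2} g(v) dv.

Use the identity sin^2(2*v) = (1 - cos(4*v))/2.
An antiderivative is F(v) = 3*v/2 - 3*sin(4*v)/8.
Then F(pi/2) - F(0) = (3*pi/4) - (0) = 3*pi/4.

3*pi/4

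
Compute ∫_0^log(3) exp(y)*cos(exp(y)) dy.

-sin(1) + sin(3)

Let u = exp(y), so du = exp(y) dy. When y = 0, u = 1; when y = log(3), u = 3.
The integral becomes ∫ cos(u) du from 1 to 3, with antiderivative sin(u).
Back in y: F(y) = sin(exp(y)).
Then F(log(3)) - F(0) = (sin(3)) - (sin(1)) = -sin(1) + sin(3).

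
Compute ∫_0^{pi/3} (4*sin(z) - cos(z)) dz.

2 - sqrt(3)/2

An antiderivative is F(z) = -sin(z) - 4*cos(z).
Then F(pi/3) - F(0) = (-2 - sqrt(3)/2) - (-4) = 2 - sqrt(3)/2.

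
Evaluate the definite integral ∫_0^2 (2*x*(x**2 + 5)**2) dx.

604/3

Let u = x**2 + 5, so du = 2*x dx. When x = 0, u = 5; when x = 2, u = 9.
The integral becomes ∫ u**2 du from 5 to 9, with antiderivative u**3/3.
Back in x: F(x) = (x**2 + 5)**3/3.
Then F(2) - F(0) = (243) - (125/3) = 604/3.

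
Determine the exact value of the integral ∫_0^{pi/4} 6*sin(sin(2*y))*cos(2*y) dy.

Let u = sin(2*y), so du = 2*cos(2*y) dy. When y = 0, u = 0; when y = pi/4, u = 1.
The integral becomes 3·∫ sin(u) du from 0 to 1, with antiderivative -3*cos(u).
Back in y: F(y) = -3*cos(sin(2*y)).
Then F(pi/4) - F(0) = (-3*cos(1)) - (-3) = 3 - 3*cos(1).

3 - 3*cos(1)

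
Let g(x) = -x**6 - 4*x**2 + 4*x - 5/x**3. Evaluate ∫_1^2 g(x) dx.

-3923/168

By the power rule, an antiderivative is F(x) = -x**7/7 - 4*x**3/3 + 2*x**2 + 5/(2*x**2).
Then F(2) - F(1) = (-3415/168) - (127/42) = -3923/168.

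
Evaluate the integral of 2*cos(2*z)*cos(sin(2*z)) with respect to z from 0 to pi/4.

Let u = sin(2*z), so du = 2*cos(2*z) dz. When z = 0, u = 0; when z = pi/4, u = 1.
The integral becomes ∫ cos(u) du from 0 to 1, with antiderivative sin(u).
Back in z: F(z) = sin(sin(2*z)).
Then F(pi/4) - F(0) = (sin(1)) - (0) = sin(1).

sin(1)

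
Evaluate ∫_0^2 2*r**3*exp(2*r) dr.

3/4 + 17*exp(4)/4

Integrate by parts 3 times (u = r^3, dv = 2*exp(2*r) dr).
An antiderivative is F(r) = (4*r**3 - 6*r**2 + 6*r - 3)*exp(2*r)/4.
Then F(2) - F(0) = (17*exp(4)/4) - (-3/4) = 3/4 + 17*exp(4)/4.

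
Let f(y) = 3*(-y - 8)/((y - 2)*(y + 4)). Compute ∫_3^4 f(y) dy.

Factor the denominator: y**2 + 2*y - 8 = (y + 4)(y - 2).
Partial fractions: 3*(-y - 8)/((y - 2)*(y + 4)) = 2/(y + 4) - 5/(y - 2).
An antiderivative is F(y) = -5*log(y - 2) + 2*log(y + 4).
Then F(4) - F(3) = (log(2)) - (log(49)) = log(2/49).

log(2/49)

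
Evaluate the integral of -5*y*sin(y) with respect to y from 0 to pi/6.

-5/2 + 5*sqrt(3)*pi/12

Integrate by parts once (u = y, dv = -5*sin(y) dy).
An antiderivative is F(y) = 5*y*cos(y) - 5*sin(y).
Then F(pi/6) - F(0) = (-5/2 + 5*sqrt(3)*pi/12) - (0) = -5/2 + 5*sqrt(3)*pi/12.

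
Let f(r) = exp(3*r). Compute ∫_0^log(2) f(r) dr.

7/3

Let u = exp(r), so du = exp(r) dr. When r = 0, u = 1; when r = log(2), u = 2.
The integral becomes ∫ u**2 du from 1 to 2, with antiderivative u**3/3.
Back in r: F(r) = exp(3*r)/3.
Then F(log(2)) - F(0) = (8/3) - (1/3) = 7/3.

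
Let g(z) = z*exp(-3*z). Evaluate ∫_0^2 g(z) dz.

Integrate by parts once (u = z, dv = exp(-3*z) dz).
An antiderivative is F(z) = (-3*z - 1)*exp(-3*z)/9.
Then F(2) - F(0) = (-7*exp(-6)/9) - (-1/9) = (-7 + exp(6))*exp(-6)/9.

(-7 + exp(6))*exp(-6)/9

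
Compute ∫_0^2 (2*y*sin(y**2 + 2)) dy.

-cos(6) + cos(2)

Let u = y**2 + 2, so du = 2*y dy. When y = 0, u = 2; when y = 2, u = 6.
The integral becomes ∫ sin(u) du from 2 to 6, with antiderivative -cos(u).
Back in y: F(y) = -cos(y**2 + 2).
Then F(2) - F(0) = (-cos(6)) - (-cos(2)) = -cos(6) + cos(2).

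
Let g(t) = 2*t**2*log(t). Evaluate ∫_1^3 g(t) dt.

Integrate by parts once (u = ln t, dv = 2*t**2 dt).
An antiderivative is F(t) = 2*t**3*(3*log(t) - 1)/9.
Then F(3) - F(1) = (-6 + 18*log(3)) - (-2/9) = -52/9 + 18*log(3).

-52/9 + 18*log(3)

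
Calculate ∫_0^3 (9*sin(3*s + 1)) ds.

Let u = 3*s + 1, so du = 3 ds. When s = 0, u = 1; when s = 3, u = 10.
The integral becomes 3·∫ sin(u) du from 1 to 10, with antiderivative -3*cos(u).
Back in s: F(s) = -3*cos(3*s + 1).
Then F(3) - F(0) = (-3*cos(10)) - (-3*cos(1)) = 3*cos(1) - 3*cos(10).

3*cos(1) - 3*cos(10)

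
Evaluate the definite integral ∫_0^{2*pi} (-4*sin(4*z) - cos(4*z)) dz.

An antiderivative is F(z) = -sin(4*z)/4 + cos(4*z).
Then F(2*pi) - F(0) = (1) - (1) = 0.

0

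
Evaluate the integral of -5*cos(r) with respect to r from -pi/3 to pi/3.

An antiderivative is F(r) = -5*sin(r).
Then F(pi/3) - F(-pi/3) = (-5*sqrt(3)/2) - (5*sqrt(3)/2) = -5*sqrt(3).

-5*sqrt(3)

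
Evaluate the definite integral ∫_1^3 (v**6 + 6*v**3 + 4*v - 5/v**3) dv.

By the power rule, an antiderivative is F(v) = v**7/7 + 3*v**4/2 + 2*v**2 + 5/(2*v**2).
Then F(3) - F(1) = (28489/63) - (43/7) = 28102/63.

28102/63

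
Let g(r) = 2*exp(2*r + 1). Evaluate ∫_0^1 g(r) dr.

-exp(1) + exp(3)

Let u = 2*r + 1, so du = 2 dr. When r = 0, u = 1; when r = 1, u = 3.
The integral becomes ∫ exp(u) du from 1 to 3, with antiderivative exp(u).
Back in r: F(r) = exp(2*r + 1).
Then F(1) - F(0) = (exp(3)) - (exp(1)) = -exp(1) + exp(3).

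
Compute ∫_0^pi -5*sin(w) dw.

-10

An antiderivative is F(w) = 5*cos(w).
Then F(pi) - F(0) = (-5) - (5) = -10.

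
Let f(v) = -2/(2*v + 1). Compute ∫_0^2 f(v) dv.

-log(5)

An antiderivative is F(v) = -log(2*v + 1).
Then F(2) - F(0) = (-log(5)) - (0) = -log(5).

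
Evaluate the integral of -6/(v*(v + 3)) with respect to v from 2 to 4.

log(49/100)

Factor the denominator: v**2 + 3*v = (v + 3)v.
Partial fractions: -6/(v*(v + 3)) = 2/(v + 3) - 2/v.
An antiderivative is F(v) = -2*log(v) + 2*log(v + 3).
Then F(4) - F(2) = (log(49/16)) - (log(25/4)) = log(49/100).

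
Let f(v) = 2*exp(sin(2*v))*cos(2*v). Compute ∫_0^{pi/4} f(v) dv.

-1 + E

Let u = sin(2*v), so du = 2*cos(2*v) dv. When v = 0, u = 0; when v = pi/4, u = 1.
The integral becomes ∫ exp(u) du from 0 to 1, with antiderivative exp(u).
Back in v: F(v) = exp(sin(2*v)).
Then F(pi/4) - F(0) = (E) - (1) = -1 + E.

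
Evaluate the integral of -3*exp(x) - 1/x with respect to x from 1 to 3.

-3*exp(3) - log(3) + 3*exp(1)

An antiderivative is F(x) = -3*exp(x) - log(x).
Then F(3) - F(1) = (-3*exp(3) - log(3)) - (-3*exp(1)) = -3*exp(3) - log(3) + 3*exp(1).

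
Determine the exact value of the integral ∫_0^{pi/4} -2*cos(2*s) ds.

-1

An antiderivative is F(s) = -sin(2*s).
Then F(pi/4) - F(0) = (-1) - (0) = -1.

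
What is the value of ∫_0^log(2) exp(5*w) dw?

31/5

Let u = exp(w), so du = exp(w) dw. When w = 0, u = 1; when w = log(2), u = 2.
The integral becomes ∫ u**4 du from 1 to 2, with antiderivative u**5/5.
Back in w: F(w) = exp(5*w)/5.
Then F(log(2)) - F(0) = (32/5) - (1/5) = 31/5.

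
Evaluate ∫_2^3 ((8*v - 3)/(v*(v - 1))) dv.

Factor the denominator: v**2 - v = v(v - 1).
Partial fractions: (8*v - 3)/(v*(v - 1)) = 3/v + 5/(v - 1).
An antiderivative is F(v) = 3*log(v) + 5*log(v - 1).
Then F(3) - F(2) = (3*log(3) + 5*log(2)) - (log(8)) = 2*log(2) + 3*log(3).

2*log(2) + 3*log(3)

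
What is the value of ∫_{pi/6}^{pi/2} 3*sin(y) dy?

An antiderivative is F(y) = -3*cos(y).
Then F(pi/2) - F(pi/6) = (0) - (-3*sqrt(3)/2) = 3*sqrt(3)/2.

3*sqrt(3)/2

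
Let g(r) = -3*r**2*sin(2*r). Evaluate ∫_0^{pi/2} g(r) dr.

Integrate by parts twice (u = r^2, dv = -3*sin(2*r) dr).
An antiderivative is F(r) = 3*r**2*cos(2*r)/2 - 3*r*sin(2*r)/2 - 3*cos(2*r)/4.
Then F(pi/2) - F(0) = (3/4 - 3*pi**2/8) - (-3/4) = 3/2 - 3*pi**2/8.

3/2 - 3*pi**2/8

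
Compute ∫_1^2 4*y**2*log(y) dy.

-28/9 + 32*log(2)/3

Integrate by parts once (u = ln y, dv = 4*y**2 dy).
An antiderivative is F(y) = 4*y**3*(3*log(y) - 1)/9.
Then F(2) - F(1) = (-32/9 + 32*log(2)/3) - (-4/9) = -28/9 + 32*log(2)/3.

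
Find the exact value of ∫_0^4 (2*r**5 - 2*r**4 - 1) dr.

By the power rule, an antiderivative is F(r) = r**6/3 - 2*r**5/5 - r.
Then F(4) - F(0) = (14276/15) - (0) = 14276/15.

14276/15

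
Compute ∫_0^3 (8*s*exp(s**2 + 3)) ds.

-4*(1 - exp(9))*exp(3)

Let u = s**2 + 3, so du = 2*s ds. When s = 0, u = 3; when s = 3, u = 12.
The integral becomes 4·∫ exp(u) du from 3 to 12, with antiderivative 4*exp(u).
Back in s: F(s) = 4*exp(s**2 + 3).
Then F(3) - F(0) = (4*exp(12)) - (4*exp(3)) = -4*(1 - exp(9))*exp(3).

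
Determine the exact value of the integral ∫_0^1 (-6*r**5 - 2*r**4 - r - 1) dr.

By the power rule, an antiderivative is F(r) = -r**6 - 2*r**5/5 - r**2/2 - r.
Then F(1) - F(0) = (-29/10) - (0) = -29/10.

-29/10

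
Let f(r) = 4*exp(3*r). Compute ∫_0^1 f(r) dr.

An antiderivative is F(r) = 4*exp(3*r)/3.
Then F(1) - F(0) = (4*exp(3)/3) - (4/3) = -4/3 + 4*exp(3)/3.

-4/3 + 4*exp(3)/3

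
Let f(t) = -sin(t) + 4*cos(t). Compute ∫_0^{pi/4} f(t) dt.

-1 + 5*sqrt(2)/2

An antiderivative is F(t) = 4*sin(t) + cos(t).
Then F(pi/4) - F(0) = (5*sqrt(2)/2) - (1) = -1 + 5*sqrt(2)/2.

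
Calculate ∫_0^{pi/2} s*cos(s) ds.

Integrate by parts once (u = s, dv = cos(s) ds).
An antiderivative is F(s) = s*sin(s) + cos(s).
Then F(pi/2) - F(0) = (pi/2) - (1) = -1 + pi/2.

-1 + pi/2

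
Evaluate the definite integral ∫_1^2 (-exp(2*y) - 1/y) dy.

-exp(4)/2 - log(2) + exp(2)/2

An antiderivative is F(y) = -exp(2*y)/2 - log(y).
Then F(2) - F(1) = (-exp(4)/2 - log(2)) - (-exp(2)/2) = -exp(4)/2 - log(2) + exp(2)/2.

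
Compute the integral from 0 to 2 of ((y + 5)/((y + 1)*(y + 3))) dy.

log(27/5)

Factor the denominator: y**2 + 4*y + 3 = (y + 3)(y + 1).
Partial fractions: (y + 5)/((y + 1)*(y + 3)) = -1/(y + 3) + 2/(y + 1).
An antiderivative is F(y) = 2*log(y + 1) - log(y + 3).
Then F(2) - F(0) = (log(9/5)) - (-log(3)) = log(27/5).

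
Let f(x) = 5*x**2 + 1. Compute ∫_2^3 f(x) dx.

98/3

By the power rule, an antiderivative is F(x) = 5*x**3/3 + x.
Then F(3) - F(2) = (48) - (46/3) = 98/3.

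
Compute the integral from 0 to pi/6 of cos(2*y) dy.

sqrt(3)/4

An antiderivative is F(y) = sin(2*y)/2.
Then F(pi/6) - F(0) = (sqrt(3)/4) - (0) = sqrt(3)/4.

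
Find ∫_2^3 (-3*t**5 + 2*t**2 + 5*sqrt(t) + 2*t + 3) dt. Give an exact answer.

By the power rule, an antiderivative is F(t) = -t**6/2 + 10*t**(3/2)/3 + 2*t**3/3 + t**2 + 3*t.
Then F(3) - F(2) = (-657/2 + 10*sqrt(3)) - (-50/3 + 20*sqrt(2)/3) = -1871/6 - 20*sqrt(2)/3 + 10*sqrt(3).

-1871/6 - 20*sqrt(2)/3 + 10*sqrt(3)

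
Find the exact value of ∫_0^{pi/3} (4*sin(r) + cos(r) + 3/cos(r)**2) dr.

An antiderivative is F(r) = sin(r) - 4*cos(r) + 3*tan(r).
Then F(pi/3) - F(0) = (-2 + 7*sqrt(3)/2) - (-4) = 2 + 7*sqrt(3)/2.

2 + 7*sqrt(3)/2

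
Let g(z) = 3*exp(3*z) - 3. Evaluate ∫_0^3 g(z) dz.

-10 + exp(9)

An antiderivative is F(z) = exp(3*z) - 3*z.
Then F(3) - F(0) = (-9 + exp(9)) - (1) = -10 + exp(9).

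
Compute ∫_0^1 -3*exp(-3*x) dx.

-1 + exp(-3)

An antiderivative is F(x) = exp(-3*x).
Then F(1) - F(0) = (exp(-3)) - (1) = -1 + exp(-3).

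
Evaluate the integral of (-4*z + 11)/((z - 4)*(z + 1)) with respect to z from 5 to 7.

log(9/64)

Factor the denominator: z**2 - 3*z - 4 = (z + 1)(z - 4).
Partial fractions: (-4*z + 11)/((z - 4)*(z + 1)) = -3/(z + 1) - 1/(z - 4).
An antiderivative is F(z) = -log(z - 4) - 3*log(z + 1).
Then F(7) - F(5) = (-9*log(2) - log(3)) - (-3*log(3) - 3*log(2)) = log(9/64).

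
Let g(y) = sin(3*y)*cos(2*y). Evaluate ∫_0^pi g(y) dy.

6/5

Use the identity sin(3*y)cos(2*y) = [sin(5*y) + sin(y)]/2.
An antiderivative is F(y) = -cos(y)/2 - cos(5*y)/10.
Then F(pi) - F(0) = (3/5) - (-3/5) = 6/5.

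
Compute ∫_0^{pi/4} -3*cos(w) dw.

-3*sqrt(2)/2

An antiderivative is F(w) = -3*sin(w).
Then F(pi/4) - F(0) = (-3*sqrt(2)/2) - (0) = -3*sqrt(2)/2.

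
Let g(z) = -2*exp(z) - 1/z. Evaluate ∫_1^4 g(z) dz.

An antiderivative is F(z) = -2*exp(z) - log(z).
Then F(4) - F(1) = (-2*exp(4) - log(4)) - (-2*exp(1)) = -2*exp(4) - 2*log(2) + 2*exp(1).

-2*exp(4) - 2*log(2) + 2*exp(1)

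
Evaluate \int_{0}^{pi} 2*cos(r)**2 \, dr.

Use the identity cos^2(r) = (1 + cos(2*r))/2.
An antiderivative is F(r) = r + sin(2*r)/2.
Then F(pi) - F(0) = (pi) - (0) = pi.

pi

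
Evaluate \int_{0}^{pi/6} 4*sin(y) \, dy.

4 - 2*sqrt(3)

An antiderivative is F(y) = -4*cos(y).
Then F(pi/6) - F(0) = (-2*sqrt(3)) - (-4) = 4 - 2*sqrt(3).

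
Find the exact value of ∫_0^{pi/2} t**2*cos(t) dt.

-2 + pi**2/4

Integrate by parts twice (u = t^2, dv = cos(t) dt).
An antiderivative is F(t) = t**2*sin(t) + 2*t*cos(t) - 2*sin(t).
Then F(pi/2) - F(0) = (-2 + pi**2/4) - (0) = -2 + pi**2/4.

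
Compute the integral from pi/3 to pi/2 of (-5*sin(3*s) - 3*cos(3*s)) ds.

An antiderivative is F(s) = -sin(3*s) + 5*cos(3*s)/3.
Then F(pi/2) - F(pi/3) = (1) - (-5/3) = 8/3.

8/3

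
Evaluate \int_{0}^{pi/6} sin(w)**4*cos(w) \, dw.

Let u = sin(w), so du = cos(w) dw. When w = 0, u = 0; when w = pi/6, u = 1/2.
The integral becomes ∫ u**4 du from 0 to 1/2, with antiderivative u**5/5.
Back in w: F(w) = sin(w)**5/5.
Then F(pi/6) - F(0) = (1/160) - (0) = 1/160.

1/160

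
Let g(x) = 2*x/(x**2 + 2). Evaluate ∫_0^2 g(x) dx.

Let u = x**2 + 2, so du = 2*x dx. When x = 0, u = 2; when x = 2, u = 6.
The integral becomes ∫ 1/u du from 2 to 6, with antiderivative log(u).
Back in x: F(x) = log(x**2 + 2).
Then F(2) - F(0) = (log(6)) - (log(2)) = log(3).

log(3)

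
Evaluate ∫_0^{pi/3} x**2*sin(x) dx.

Integrate by parts twice (u = x^2, dv = sin(x) dx).
An antiderivative is F(x) = -x**2*cos(x) + 2*x*sin(x) + 2*cos(x).
Then F(pi/3) - F(0) = (-pi**2/18 + 1 + sqrt(3)*pi/3) - (2) = -1 - pi**2/18 + sqrt(3)*pi/3.

-1 - pi**2/18 + sqrt(3)*pi/3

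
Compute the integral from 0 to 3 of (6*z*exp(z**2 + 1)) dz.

-3*exp(1)*(1 - exp(9))

Let u = z**2 + 1, so du = 2*z dz. When z = 0, u = 1; when z = 3, u = 10.
The integral becomes 3·∫ exp(u) du from 1 to 10, with antiderivative 3*exp(u).
Back in z: F(z) = 3*exp(z**2 + 1).
Then F(3) - F(0) = (3*exp(10)) - (3*exp(1)) = -3*exp(1)*(1 - exp(9)).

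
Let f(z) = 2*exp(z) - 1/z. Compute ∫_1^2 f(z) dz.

An antiderivative is F(z) = 2*exp(z) - log(z).
Then F(2) - F(1) = (-log(2) + 2*exp(2)) - (2*exp(1)) = -2*exp(1) - log(2) + 2*exp(2).

-2*exp(1) - log(2) + 2*exp(2)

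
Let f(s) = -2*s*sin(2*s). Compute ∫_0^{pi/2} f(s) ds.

Integrate by parts once (u = s, dv = -2*sin(2*s) ds).
An antiderivative is F(s) = s*cos(2*s) - sin(2*s)/2.
Then F(pi/2) - F(0) = (-pi/2) - (0) = -pi/2.

-pi/2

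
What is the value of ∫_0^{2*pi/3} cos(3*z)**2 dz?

pi/3

Use the identity cos^2(3*z) = (1 + cos(6*z))/2.
An antiderivative is F(z) = z/2 + sin(6*z)/12.
Then F(2*pi/3) - F(0) = (pi/3) - (0) = pi/3.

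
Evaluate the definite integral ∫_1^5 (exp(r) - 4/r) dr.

-4*log(5) - exp(1) + exp(5)

An antiderivative is F(r) = exp(r) - 4*log(r).
Then F(5) - F(1) = (-4*log(5) + exp(5)) - (exp(1)) = -4*log(5) - exp(1) + exp(5).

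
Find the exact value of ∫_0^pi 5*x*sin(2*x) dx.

-5*pi/2

Integrate by parts once (u = x, dv = 5*sin(2*x) dx).
An antiderivative is F(x) = -5*x*cos(2*x)/2 + 5*sin(2*x)/4.
Then F(pi) - F(0) = (-5*pi/2) - (0) = -5*pi/2.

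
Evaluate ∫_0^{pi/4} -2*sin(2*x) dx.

-1

An antiderivative is F(x) = cos(2*x).
Then F(pi/4) - F(0) = (0) - (1) = -1.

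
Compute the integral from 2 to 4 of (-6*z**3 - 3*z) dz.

By the power rule, an antiderivative is F(z) = -3*z**4/2 - 3*z**2/2.
Then F(4) - F(2) = (-408) - (-30) = -378.

-378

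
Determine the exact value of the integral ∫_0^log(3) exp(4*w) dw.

20

Let u = exp(w), so du = exp(w) dw. When w = 0, u = 1; when w = log(3), u = 3.
The integral becomes ∫ u**3 du from 1 to 3, with antiderivative u**4/4.
Back in w: F(w) = exp(4*w)/4.
Then F(log(3)) - F(0) = (81/4) - (1/4) = 20.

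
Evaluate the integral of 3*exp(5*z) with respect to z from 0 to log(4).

Let u = exp(z), so du = exp(z) dz. When z = 0, u = 1; when z = log(4), u = 4.
The integral becomes 3·∫ u**4 du from 1 to 4, with antiderivative 3*u**5/5.
Back in z: F(z) = 3*exp(5*z)/5.
Then F(log(4)) - F(0) = (3072/5) - (3/5) = 3069/5.

3069/5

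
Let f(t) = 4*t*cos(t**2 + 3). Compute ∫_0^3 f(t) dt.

Let u = t**2 + 3, so du = 2*t dt. When t = 0, u = 3; when t = 3, u = 12.
The integral becomes 2·∫ cos(u) du from 3 to 12, with antiderivative 2*sin(u).
Back in t: F(t) = 2*sin(t**2 + 3).
Then F(3) - F(0) = (2*sin(12)) - (2*sin(3)) = 2*sin(12) - 2*sin(3).

2*sin(12) - 2*sin(3)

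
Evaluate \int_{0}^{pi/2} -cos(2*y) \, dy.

An antiderivative is F(y) = -sin(2*y)/2.
Then F(pi/2) - F(0) = (0) - (0) = 0.

0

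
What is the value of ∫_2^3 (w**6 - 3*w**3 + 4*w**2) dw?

By the power rule, an antiderivative is F(w) = w**7/7 - 3*w**4/4 + 4*w**3/3.
Then F(3) - F(2) = (8055/28) - (356/21) = 22741/84.

22741/84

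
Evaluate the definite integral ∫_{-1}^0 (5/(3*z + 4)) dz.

An antiderivative is F(z) = 5*log(3*z + 4)/3.
Then F(0) - F(-1) = (10*log(2)/3) - (0) = 10*log(2)/3.

10*log(2)/3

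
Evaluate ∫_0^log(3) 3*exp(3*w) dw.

Let u = exp(w), so du = exp(w) dw. When w = 0, u = 1; when w = log(3), u = 3.
The integral becomes 3·∫ u**2 du from 1 to 3, with antiderivative u**3.
Back in w: F(w) = exp(3*w).
Then F(log(3)) - F(0) = (27) - (1) = 26.

26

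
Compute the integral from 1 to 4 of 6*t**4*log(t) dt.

Integrate by parts once (u = ln t, dv = 6*t**4 dt).
An antiderivative is F(t) = 6*t**5*(5*log(t) - 1)/25.
Then F(4) - F(1) = (-6144/25 + 12288*log(2)/5) - (-6/25) = -6138/25 + 12288*log(2)/5.

-6138/25 + 12288*log(2)/5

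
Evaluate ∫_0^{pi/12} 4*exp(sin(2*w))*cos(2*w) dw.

-2 + 2*exp(1/2)

Let u = sin(2*w), so du = 2*cos(2*w) dw. When w = 0, u = 0; when w = pi/12, u = 1/2.
The integral becomes 2·∫ exp(u) du from 0 to 1/2, with antiderivative 2*exp(u).
Back in w: F(w) = 2*exp(sin(2*w)).
Then F(pi/12) - F(0) = (2*exp(1/2)) - (2) = -2 + 2*exp(1/2).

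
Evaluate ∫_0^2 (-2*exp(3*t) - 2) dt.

An antiderivative is F(t) = -2*exp(3*t)/3 - 2*t.
Then F(2) - F(0) = (-2*exp(6)/3 - 4) - (-2/3) = -2*exp(6)/3 - 10/3.

-2*exp(6)/3 - 10/3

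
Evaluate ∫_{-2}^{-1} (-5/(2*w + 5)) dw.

-5*log(3)/2

An antiderivative is F(w) = -5*log(2*w + 5)/2.
Then F(-1) - F(-2) = (-5*log(3)/2) - (0) = -5*log(3)/2.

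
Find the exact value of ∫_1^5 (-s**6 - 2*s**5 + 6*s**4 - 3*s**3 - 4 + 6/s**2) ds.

-458464/35

By the power rule, an antiderivative is F(s) = -s**7/7 - s**6/3 + 6*s**5/5 - 3*s**4/4 - 4*s - 6/s.
Then F(5) - F(1) = (-5505779/420) - (-4211/420) = -458464/35.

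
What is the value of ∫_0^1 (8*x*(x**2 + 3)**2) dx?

Let u = x**2 + 3, so du = 2*x dx. When x = 0, u = 3; when x = 1, u = 4.
The integral becomes 4·∫ u**2 du from 3 to 4, with antiderivative 4*u**3/3.
Back in x: F(x) = 4*(x**2 + 3)**3/3.
Then F(1) - F(0) = (256/3) - (36) = 148/3.

148/3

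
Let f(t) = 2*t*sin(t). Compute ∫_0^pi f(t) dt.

2*pi

Integrate by parts once (u = t, dv = 2*sin(t) dt).
An antiderivative is F(t) = -2*t*cos(t) + 2*sin(t).
Then F(pi) - F(0) = (2*pi) - (0) = 2*pi.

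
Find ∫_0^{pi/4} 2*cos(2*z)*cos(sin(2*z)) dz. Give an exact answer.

Let u = sin(2*z), so du = 2*cos(2*z) dz. When z = 0, u = 0; when z = pi/4, u = 1.
The integral becomes ∫ cos(u) du from 0 to 1, with antiderivative sin(u).
Back in z: F(z) = sin(sin(2*z)).
Then F(pi/4) - F(0) = (sin(1)) - (0) = sin(1).

sin(1)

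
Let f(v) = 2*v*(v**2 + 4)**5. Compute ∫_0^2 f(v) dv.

Let u = v**2 + 4, so du = 2*v dv. When v = 0, u = 4; when v = 2, u = 8.
The integral becomes ∫ u**5 du from 4 to 8, with antiderivative u**6/6.
Back in v: F(v) = (v**2 + 4)**6/6.
Then F(2) - F(0) = (131072/3) - (2048/3) = 43008.

43008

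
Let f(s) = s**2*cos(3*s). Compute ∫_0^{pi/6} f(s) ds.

-2/27 + pi**2/108

Integrate by parts twice (u = s^2, dv = cos(3*s) ds).
An antiderivative is F(s) = s**2*sin(3*s)/3 + 2*s*cos(3*s)/9 - 2*sin(3*s)/27.
Then F(pi/6) - F(0) = (-2/27 + pi**2/108) - (0) = -2/27 + pi**2/108.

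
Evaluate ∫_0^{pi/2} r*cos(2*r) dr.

-1/2

Integrate by parts once (u = r, dv = cos(2*r) dr).
An antiderivative is F(r) = r*sin(2*r)/2 + cos(2*r)/4.
Then F(pi/2) - F(0) = (-1/4) - (1/4) = -1/2.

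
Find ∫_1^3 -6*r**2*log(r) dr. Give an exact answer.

52/3 - 54*log(3)

Integrate by parts once (u = ln r, dv = -6*r**2 dr).
An antiderivative is F(r) = -2*r**3*(3*log(r) - 1)/3.
Then F(3) - F(1) = (18 - 54*log(3)) - (2/3) = 52/3 - 54*log(3).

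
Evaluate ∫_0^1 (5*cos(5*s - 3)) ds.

sin(3) + sin(2)

Let u = 5*s - 3, so du = 5 ds. When s = 0, u = -3; when s = 1, u = 2.
The integral becomes ∫ cos(u) du from -3 to 2, with antiderivative sin(u).
Back in s: F(s) = sin(5*s - 3).
Then F(1) - F(0) = (sin(2)) - (-sin(3)) = sin(3) + sin(2).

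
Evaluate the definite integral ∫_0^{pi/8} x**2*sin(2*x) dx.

Integrate by parts twice (u = x^2, dv = sin(2*x) dx).
An antiderivative is F(x) = -x**2*cos(2*x)/2 + x*sin(2*x)/2 + cos(2*x)/4.
Then F(pi/8) - F(0) = (sqrt(2)*(-pi**2 + 8*pi + 32)/256) - (1/4) = -1/4 - sqrt(2)*pi**2/256 + sqrt(2)*pi/32 + sqrt(2)/8.

-1/4 - sqrt(2)*pi**2/256 + sqrt(2)*pi/32 + sqrt(2)/8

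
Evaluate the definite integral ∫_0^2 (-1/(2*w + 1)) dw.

An antiderivative is F(w) = -log(2*w + 1)/2.
Then F(2) - F(0) = (-log(5)/2) - (0) = -log(5)/2.

-log(5)/2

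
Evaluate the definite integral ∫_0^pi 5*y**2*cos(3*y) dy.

-10*pi/9

Integrate by parts twice (u = y^2, dv = 5*cos(3*y) dy).
An antiderivative is F(y) = 5*y**2*sin(3*y)/3 + 10*y*cos(3*y)/9 - 10*sin(3*y)/27.
Then F(pi) - F(0) = (-10*pi/9) - (0) = -10*pi/9.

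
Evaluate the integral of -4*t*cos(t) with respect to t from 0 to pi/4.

-2*sqrt(2) - sqrt(2)*pi/2 + 4

Integrate by parts once (u = t, dv = -4*cos(t) dt).
An antiderivative is F(t) = -4*t*sin(t) - 4*cos(t).
Then F(pi/4) - F(0) = (sqrt(2)*(-4 - pi)/2) - (-4) = -2*sqrt(2) - sqrt(2)*pi/2 + 4.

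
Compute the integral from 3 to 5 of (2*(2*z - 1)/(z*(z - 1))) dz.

Factor the denominator: z**2 - z = z(z - 1).
Partial fractions: 2*(2*z - 1)/(z*(z - 1)) = 2/z + 2/(z - 1).
An antiderivative is F(z) = 2*log(z) + 2*log(z - 1).
Then F(5) - F(3) = (4*log(2) + 2*log(5)) - (log(36)) = log(100/9).

log(100/9)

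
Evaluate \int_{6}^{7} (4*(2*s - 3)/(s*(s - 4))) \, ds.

-8*log(2) + 2*log(3) + 3*log(7)

Factor the denominator: s**2 - 4*s = s(s - 4).
Partial fractions: 4*(2*s - 3)/(s*(s - 4)) = 3/s + 5/(s - 4).
An antiderivative is F(s) = 3*log(s) + 5*log(s - 4).
Then F(7) - F(6) = (5*log(3) + 3*log(7)) - (3*log(3) + 8*log(2)) = -8*log(2) + 2*log(3) + 3*log(7).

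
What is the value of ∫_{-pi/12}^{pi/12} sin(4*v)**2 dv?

Use the identity sin^2(4*v) = (1 - cos(8*v))/2.
An antiderivative is F(v) = v/2 - sin(8*v)/16.
Then F(pi/12) - F(-pi/12) = (-sqrt(3)/32 + pi/24) - (-pi/24 + sqrt(3)/32) = -sqrt(3)/16 + pi/12.

-sqrt(3)/16 + pi/12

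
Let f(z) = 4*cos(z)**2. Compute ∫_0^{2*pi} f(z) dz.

Use the identity cos^2(z) = (1 + cos(2*z))/2.
An antiderivative is F(z) = 2*z + sin(2*z).
Then F(2*pi) - F(0) = (4*pi) - (0) = 4*pi.

4*pi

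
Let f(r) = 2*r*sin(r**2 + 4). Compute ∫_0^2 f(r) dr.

Let u = r**2 + 4, so du = 2*r dr. When r = 0, u = 4; when r = 2, u = 8.
The integral becomes ∫ sin(u) du from 4 to 8, with antiderivative -cos(u).
Back in r: F(r) = -cos(r**2 + 4).
Then F(2) - F(0) = (-cos(8)) - (-cos(4)) = cos(4) - cos(8).

cos(4) - cos(8)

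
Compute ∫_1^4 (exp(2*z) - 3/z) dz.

An antiderivative is F(z) = exp(2*z)/2 - 3*log(z).
Then F(4) - F(1) = (-log(64) + exp(8)/2) - (exp(2)/2) = -log(64) - exp(2)/2 + exp(8)/2.

-log(64) - exp(2)/2 + exp(8)/2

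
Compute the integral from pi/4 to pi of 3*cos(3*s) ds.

-sqrt(2)/2

An antiderivative is F(s) = sin(3*s).
Then F(pi) - F(pi/4) = (0) - (sqrt(2)/2) = -sqrt(2)/2.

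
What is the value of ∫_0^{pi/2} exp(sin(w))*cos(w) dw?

Let u = sin(w), so du = cos(w) dw. When w = 0, u = 0; when w = pi/2, u = 1.
The integral becomes ∫ exp(u) du from 0 to 1, with antiderivative exp(u).
Back in w: F(w) = exp(sin(w)).
Then F(pi/2) - F(0) = (E) - (1) = -1 + E.

-1 + E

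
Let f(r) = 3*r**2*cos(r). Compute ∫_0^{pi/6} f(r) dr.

Integrate by parts twice (u = r^2, dv = 3*cos(r) dr).
An antiderivative is F(r) = 3*r**2*sin(r) + 6*r*cos(r) - 6*sin(r).
Then F(pi/6) - F(0) = (-3 + pi**2/24 + sqrt(3)*pi/2) - (0) = -3 + pi**2/24 + sqrt(3)*pi/2.

-3 + pi**2/24 + sqrt(3)*pi/2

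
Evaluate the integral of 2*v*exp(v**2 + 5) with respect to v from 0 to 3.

-exp(5) + exp(14)

Let u = v**2 + 5, so du = 2*v dv. When v = 0, u = 5; when v = 3, u = 14.
The integral becomes ∫ exp(u) du from 5 to 14, with antiderivative exp(u).
Back in v: F(v) = exp(v**2 + 5).
Then F(3) - F(0) = (exp(14)) - (exp(5)) = -exp(5) + exp(14).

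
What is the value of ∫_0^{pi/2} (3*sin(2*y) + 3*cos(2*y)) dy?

An antiderivative is F(y) = 3*sin(2*y)/2 - 3*cos(2*y)/2.
Then F(pi/2) - F(0) = (3/2) - (-3/2) = 3.

3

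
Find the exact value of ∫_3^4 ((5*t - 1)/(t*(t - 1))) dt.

log(27/4)

Factor the denominator: t**2 - t = t(t - 1).
Partial fractions: (5*t - 1)/(t*(t - 1)) = 1/t + 4/(t - 1).
An antiderivative is F(t) = log(t) + 4*log(t - 1).
Then F(4) - F(3) = (2*log(2) + 4*log(3)) - (log(48)) = log(27/4).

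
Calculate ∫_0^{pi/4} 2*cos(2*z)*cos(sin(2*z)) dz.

Let u = sin(2*z), so du = 2*cos(2*z) dz. When z = 0, u = 0; when z = pi/4, u = 1.
The integral becomes ∫ cos(u) du from 0 to 1, with antiderivative sin(u).
Back in z: F(z) = sin(sin(2*z)).
Then F(pi/4) - F(0) = (sin(1)) - (0) = sin(1).

sin(1)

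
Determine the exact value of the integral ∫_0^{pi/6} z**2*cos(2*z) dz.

Integrate by parts twice (u = z^2, dv = cos(2*z) dz).
An antiderivative is F(z) = z**2*sin(2*z)/2 + z*cos(2*z)/2 - sin(2*z)/4.
Then F(pi/6) - F(0) = (-sqrt(3)/8 + sqrt(3)*pi**2/144 + pi/24) - (0) = -sqrt(3)/8 + sqrt(3)*pi**2/144 + pi/24.

-sqrt(3)/8 + sqrt(3)*pi**2/144 + pi/24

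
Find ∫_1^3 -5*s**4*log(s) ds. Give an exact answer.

242/5 - 243*log(3)

Integrate by parts once (u = ln s, dv = -5*s**4 ds).
An antiderivative is F(s) = -s**5*(5*log(s) - 1)/5.
Then F(3) - F(1) = (243/5 - 243*log(3)) - (1/5) = 242/5 - 243*log(3).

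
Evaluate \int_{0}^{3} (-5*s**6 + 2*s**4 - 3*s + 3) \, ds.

-102861/70

By the power rule, an antiderivative is F(s) = -5*s**7/7 + 2*s**5/5 - 3*s**2/2 + 3*s.
Then F(3) - F(0) = (-102861/70) - (0) = -102861/70.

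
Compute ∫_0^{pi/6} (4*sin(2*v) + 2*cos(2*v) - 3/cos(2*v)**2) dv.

An antiderivative is F(v) = sin(2*v) - 2*cos(2*v) - 3*tan(2*v)/2.
Then F(pi/6) - F(0) = (-sqrt(3) - 1) - (-2) = 1 - sqrt(3).

1 - sqrt(3)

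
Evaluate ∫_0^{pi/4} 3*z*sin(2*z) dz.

Integrate by parts once (u = z, dv = 3*sin(2*z) dz).
An antiderivative is F(z) = -3*z*cos(2*z)/2 + 3*sin(2*z)/4.
Then F(pi/4) - F(0) = (3/4) - (0) = 3/4.

3/4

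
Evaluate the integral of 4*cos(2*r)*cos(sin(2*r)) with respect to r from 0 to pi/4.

2*sin(1)

Let u = sin(2*r), so du = 2*cos(2*r) dr. When r = 0, u = 0; when r = pi/4, u = 1.
The integral becomes 2·∫ cos(u) du from 0 to 1, with antiderivative 2*sin(u).
Back in r: F(r) = 2*sin(sin(2*r)).
Then F(pi/4) - F(0) = (2*sin(1)) - (0) = 2*sin(1).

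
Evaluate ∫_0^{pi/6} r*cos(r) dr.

-1 + pi/12 + sqrt(3)/2

Integrate by parts once (u = r, dv = cos(r) dr).
An antiderivative is F(r) = r*sin(r) + cos(r).
Then F(pi/6) - F(0) = (pi/12 + sqrt(3)/2) - (1) = -1 + pi/12 + sqrt(3)/2.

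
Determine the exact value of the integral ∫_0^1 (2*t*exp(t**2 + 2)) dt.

Let u = t**2 + 2, so du = 2*t dt. When t = 0, u = 2; when t = 1, u = 3.
The integral becomes ∫ exp(u) du from 2 to 3, with antiderivative exp(u).
Back in t: F(t) = exp(t**2 + 2).
Then F(1) - F(0) = (exp(3)) - (exp(2)) = -exp(2) + exp(3).

-exp(2) + exp(3)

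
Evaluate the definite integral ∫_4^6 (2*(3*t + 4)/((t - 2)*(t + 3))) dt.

-2*log(7) + 4*log(2) + 4*log(3)

Factor the denominator: t**2 + t - 6 = (t + 3)(t - 2).
Partial fractions: 2*(3*t + 4)/((t - 2)*(t + 3)) = 2/(t + 3) + 4/(t - 2).
An antiderivative is F(t) = 4*log(t - 2) + 2*log(t + 3).
Then F(6) - F(4) = (4*log(3) + 8*log(2)) - (4*log(2) + 2*log(7)) = -2*log(7) + 4*log(2) + 4*log(3).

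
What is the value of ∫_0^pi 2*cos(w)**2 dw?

pi

Use the identity cos^2(w) = (1 + cos(2*w))/2.
An antiderivative is F(w) = w + sin(2*w)/2.
Then F(pi) - F(0) = (pi) - (0) = pi.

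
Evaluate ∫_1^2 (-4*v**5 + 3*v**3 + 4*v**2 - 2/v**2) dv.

-269/12

By the power rule, an antiderivative is F(v) = -2*v**6/3 + 3*v**4/4 + 4*v**3/3 + 2/v.
Then F(2) - F(1) = (-19) - (41/12) = -269/12.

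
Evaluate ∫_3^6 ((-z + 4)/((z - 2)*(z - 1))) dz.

-3*log(5) + 7*log(2)

Factor the denominator: z**2 - 3*z + 2 = (z - 1)(z - 2).
Partial fractions: (-z + 4)/((z - 2)*(z - 1)) = -3/(z - 1) + 2/(z - 2).
An antiderivative is F(z) = 2*log(z - 2) - 3*log(z - 1).
Then F(6) - F(3) = (-3*log(5) + 4*log(2)) - (-log(8)) = -3*log(5) + 7*log(2).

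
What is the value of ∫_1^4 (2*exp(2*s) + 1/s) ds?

An antiderivative is F(s) = exp(2*s) + log(s).
Then F(4) - F(1) = (log(4) + exp(8)) - (exp(2)) = -exp(2) + log(4) + exp(8).

-exp(2) + log(4) + exp(8)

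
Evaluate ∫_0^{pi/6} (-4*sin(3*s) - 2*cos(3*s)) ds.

An antiderivative is F(s) = -2*sin(3*s)/3 + 4*cos(3*s)/3.
Then F(pi/6) - F(0) = (-2/3) - (4/3) = -2.

-2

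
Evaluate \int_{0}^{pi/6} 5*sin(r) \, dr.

5 - 5*sqrt(3)/2

An antiderivative is F(r) = -5*cos(r).
Then F(pi/6) - F(0) = (-5*sqrt(3)/2) - (-5) = 5 - 5*sqrt(3)/2.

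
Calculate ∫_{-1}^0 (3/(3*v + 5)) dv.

log(5/2)

An antiderivative is F(v) = log(3*v + 5).
Then F(0) - F(-1) = (log(5)) - (log(2)) = log(5/2).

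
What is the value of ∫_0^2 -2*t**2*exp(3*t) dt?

4/27 - 52*exp(6)/27

Integrate by parts twice (u = t^2, dv = -2*exp(3*t) dt).
An antiderivative is F(t) = (-18*t**2 + 12*t - 4)*exp(3*t)/27.
Then F(2) - F(0) = (-52*exp(6)/27) - (-4/27) = 4/27 - 52*exp(6)/27.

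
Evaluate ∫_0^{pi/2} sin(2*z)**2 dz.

pi/4

Use the identity sin^2(2*z) = (1 - cos(4*z))/2.
An antiderivative is F(z) = z/2 - sin(4*z)/8.
Then F(pi/2) - F(0) = (pi/4) - (0) = pi/4.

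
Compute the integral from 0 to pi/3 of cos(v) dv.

sqrt(3)/2

An antiderivative is F(v) = sin(v).
Then F(pi/3) - F(0) = (sqrt(3)/2) - (0) = sqrt(3)/2.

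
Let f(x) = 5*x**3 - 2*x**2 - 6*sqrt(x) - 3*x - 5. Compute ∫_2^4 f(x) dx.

By the power rule, an antiderivative is F(x) = 5*x**4/4 - 4*x**(3/2) - 2*x**3/3 - 3*x**2/2 - 5*x.
Then F(4) - F(2) = (604/3) - (-8*sqrt(2) - 4/3) = 8*sqrt(2) + 608/3.

8*sqrt(2) + 608/3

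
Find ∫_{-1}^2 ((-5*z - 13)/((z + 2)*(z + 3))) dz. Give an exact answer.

-2*log(5) - 4*log(2)

Factor the denominator: z**2 + 5*z + 6 = (z + 3)(z + 2).
Partial fractions: (-5*z - 13)/((z + 2)*(z + 3)) = -2/(z + 3) - 3/(z + 2).
An antiderivative is F(z) = -3*log(z + 2) - 2*log(z + 3).
Then F(2) - F(-1) = (-6*log(2) - 2*log(5)) - (-log(4)) = -2*log(5) - 4*log(2).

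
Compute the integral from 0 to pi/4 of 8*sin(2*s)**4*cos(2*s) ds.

4/5

Let u = sin(2*s), so du = 2*cos(2*s) ds. When s = 0, u = 0; when s = pi/4, u = 1.
The integral becomes 4·∫ u**4 du from 0 to 1, with antiderivative 4*u**5/5.
Back in s: F(s) = 4*sin(2*s)**5/5.
Then F(pi/4) - F(0) = (4/5) - (0) = 4/5.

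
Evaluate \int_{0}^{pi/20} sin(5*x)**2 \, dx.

Use the identity sin^2(5*x) = (1 - cos(10*x))/2.
An antiderivative is F(x) = x/2 - sin(10*x)/20.
Then F(pi/20) - F(0) = (-1/20 + pi/40) - (0) = -1/20 + pi/40.

-1/20 + pi/40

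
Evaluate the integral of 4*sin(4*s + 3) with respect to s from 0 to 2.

cos(3) - cos(11)

Let u = 4*s + 3, so du = 4 ds. When s = 0, u = 3; when s = 2, u = 11.
The integral becomes ∫ sin(u) du from 3 to 11, with antiderivative -cos(u).
Back in s: F(s) = -cos(4*s + 3).
Then F(2) - F(0) = (-cos(11)) - (-cos(3)) = cos(3) - cos(11).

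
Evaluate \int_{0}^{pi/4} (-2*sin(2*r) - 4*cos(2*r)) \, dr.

-3

An antiderivative is F(r) = -2*sin(2*r) + cos(2*r).
Then F(pi/4) - F(0) = (-2) - (1) = -3.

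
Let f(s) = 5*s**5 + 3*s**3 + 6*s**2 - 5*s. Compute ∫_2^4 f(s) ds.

By the power rule, an antiderivative is F(s) = 5*s**6/6 + 3*s**4/4 + 2*s**3 - 5*s**2/2.
Then F(4) - F(2) = (11080/3) - (214/3) = 3622.

3622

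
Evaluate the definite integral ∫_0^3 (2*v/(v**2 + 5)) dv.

log(14/5)

Let u = v**2 + 5, so du = 2*v dv. When v = 0, u = 5; when v = 3, u = 14.
The integral becomes ∫ 1/u du from 5 to 14, with antiderivative log(u).
Back in v: F(v) = log(v**2 + 5).
Then F(3) - F(0) = (log(14)) - (log(5)) = log(14/5).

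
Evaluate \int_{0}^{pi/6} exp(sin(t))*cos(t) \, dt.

-1 + exp(1/2)

Let u = sin(t), so du = cos(t) dt. When t = 0, u = 0; when t = pi/6, u = 1/2.
The integral becomes ∫ exp(u) du from 0 to 1/2, with antiderivative exp(u).
Back in t: F(t) = exp(sin(t)).
Then F(pi/6) - F(0) = (exp(1/2)) - (1) = -1 + exp(1/2).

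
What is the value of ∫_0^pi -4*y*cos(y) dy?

8

Integrate by parts once (u = y, dv = -4*cos(y) dy).
An antiderivative is F(y) = -4*y*sin(y) - 4*cos(y).
Then F(pi) - F(0) = (4) - (-4) = 8.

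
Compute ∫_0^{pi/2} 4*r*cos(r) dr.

Integrate by parts once (u = r, dv = 4*cos(r) dr).
An antiderivative is F(r) = 4*r*sin(r) + 4*cos(r).
Then F(pi/2) - F(0) = (2*pi) - (4) = -4 + 2*pi.

-4 + 2*pi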